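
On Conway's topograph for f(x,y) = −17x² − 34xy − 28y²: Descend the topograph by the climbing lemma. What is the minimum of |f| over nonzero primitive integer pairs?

translate: b→0 (≡34 mod 34), so (17,34,28)→(17,0,11)
flip: (17,0,11)→(11,0,17)
reduced (well bottom): (11,0,17) with a≤c, −a<b≤a
well minimum |f| = |-11| = 11 (negative-definite)

11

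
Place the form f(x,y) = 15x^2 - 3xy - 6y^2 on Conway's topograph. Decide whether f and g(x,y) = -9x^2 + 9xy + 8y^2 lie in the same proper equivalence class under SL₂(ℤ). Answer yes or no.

D₁ = 369, D₂ = 369
river cycle of f (length 10): (-6, 15, 6), (6, 9, -12), (-12, 15, 3), (3, 15, -12), (-12, 9, 6), (6, 15, -6), (-6, 9, 12), (12, 15, -3), (-3, 15, 12), (12, 9, -6)
river cycle of g (length 16): (8, 7, -10), (-10, 13, 5), (5, 17, -4), (-4, 15, 9), (9, 3, -10), (-10, 17, 2), (2, 19, -1), (-1, 19, 2), (2, 17, -10), (-10, 3, 9), … (6 more)
cycles differ ⇒ inequivalent

no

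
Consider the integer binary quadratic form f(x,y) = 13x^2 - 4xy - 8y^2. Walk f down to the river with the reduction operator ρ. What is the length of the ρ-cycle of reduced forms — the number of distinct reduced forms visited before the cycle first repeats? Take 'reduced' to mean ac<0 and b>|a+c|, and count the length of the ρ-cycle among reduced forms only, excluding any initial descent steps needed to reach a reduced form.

D = 432, ⌊√D⌋ = 20
descent: ρ → (-8,20,1)  [lands on river]
river: ρ → (1,20,-8)
river: ρ → (-8,12,9)
river: ρ → (9,6,-11)
river: ρ → (-11,16,4)
river: ρ → (4,16,-11)
river: ρ → (-11,6,9)
river: ρ → (9,12,-8)
ρ-cycle length = 8 (tail of 1 descent step not counted)

8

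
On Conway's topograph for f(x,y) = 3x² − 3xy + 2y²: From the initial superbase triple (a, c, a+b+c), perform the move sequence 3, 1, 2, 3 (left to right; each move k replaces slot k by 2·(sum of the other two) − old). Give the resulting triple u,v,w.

start (3,2,2) = (f(1,0),f(0,1),f(1,1))
replace slot 3: 2·(3+2) − 2 = 8 → (3,2,8)
replace slot 1: 2·(2+8) − 3 = 17 → (17,2,8)
replace slot 2: 2·(17+8) − 2 = 48 → (17,48,8)
replace slot 3: 2·(17+48) − 8 = 122 → (17,48,122)

17,48,122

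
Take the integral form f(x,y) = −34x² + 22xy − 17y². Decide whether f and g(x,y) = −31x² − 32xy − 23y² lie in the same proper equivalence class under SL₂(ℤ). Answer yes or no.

D₁ = -1828, D₂ = -1828
f is negative-definite; reduce −f:
−f: flip: (34,-22,17)→(17,22,34)
−f: translate: b→-12 (≡22 mod 34), so (17,22,34)→(17,-12,29)
−f: reduced (well bottom): (17,-12,29) with a≤c, −a<b≤a
flip sign back: reduced form of f is (-17,12,-29)
g is negative-definite; reduce −g:
−g: translate: b→-30 (≡32 mod 62), so (31,32,23)→(31,-30,22)
−g: flip: (31,-30,22)→(22,30,31)
−g: translate: b→-14 (≡30 mod 44), so (22,30,31)→(22,-14,23)
−g: reduced (well bottom): (22,-14,23) with a≤c, −a<b≤a
flip sign back: reduced form of g is (-22,14,-23)
reduced forms (-17, 12, -29) vs (-22, 14, -23) ⇒ inequivalent

no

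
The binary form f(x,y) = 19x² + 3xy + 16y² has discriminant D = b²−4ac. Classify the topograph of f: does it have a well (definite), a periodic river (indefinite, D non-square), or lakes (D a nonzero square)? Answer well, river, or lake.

D = b²−4ac = 3² − 4·19·16 = -1207
D < 0 ⇒ definite ⇒ every region one sign ⇒ single well

well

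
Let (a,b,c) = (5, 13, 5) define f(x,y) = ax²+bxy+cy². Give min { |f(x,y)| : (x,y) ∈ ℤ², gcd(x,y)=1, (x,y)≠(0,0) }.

descent: ρ → (5,7,-1)  [lands on river]
river: ρ → (-1,7,5)
river: ρ → (5,3,-3)
river: ρ → (-3,3,5)
closes: descent 1, river 4
min |a| on river = 1

1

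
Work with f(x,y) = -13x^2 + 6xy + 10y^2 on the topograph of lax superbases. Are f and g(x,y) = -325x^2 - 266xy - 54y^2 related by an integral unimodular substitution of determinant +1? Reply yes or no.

D₁ = 556, D₂ = 556
river cycle of f (length 18): (10, 14, -9), (-9, 22, 2), (2, 22, -9), (-9, 14, 10), (10, 6, -13), (-13, 20, 3), (3, 22, -6), (-6, 14, 15), (15, 16, -5), (-5, 14, 18), … (8 more)
river cycle of g (length 18): (-9, 22, 2), (2, 22, -9), (-9, 14, 10), (10, 6, -13), (-13, 20, 3), (3, 22, -6), (-6, 14, 15), (15, 16, -5), (-5, 14, 18), (18, 22, -1), … (8 more)
cycles coincide ⇒ equivalent

yes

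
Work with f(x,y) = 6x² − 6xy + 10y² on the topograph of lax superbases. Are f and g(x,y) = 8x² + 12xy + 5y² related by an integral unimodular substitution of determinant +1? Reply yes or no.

D₁ = -204, D₂ = -16
discriminants differ ⇒ not SL₂(ℤ)-equivalent

no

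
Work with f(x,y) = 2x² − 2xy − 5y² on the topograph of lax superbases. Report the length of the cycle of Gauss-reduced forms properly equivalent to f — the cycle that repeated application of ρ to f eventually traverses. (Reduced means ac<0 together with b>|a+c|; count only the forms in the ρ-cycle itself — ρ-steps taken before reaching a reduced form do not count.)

D = 44, ⌊√D⌋ = 6
descent: ρ → (-5,2,2)
descent: ρ → (2,6,-1)  [lands on river]
river: ρ → (-1,6,2)
ρ-cycle length = 2 (tail of 2 descent steps not counted)

2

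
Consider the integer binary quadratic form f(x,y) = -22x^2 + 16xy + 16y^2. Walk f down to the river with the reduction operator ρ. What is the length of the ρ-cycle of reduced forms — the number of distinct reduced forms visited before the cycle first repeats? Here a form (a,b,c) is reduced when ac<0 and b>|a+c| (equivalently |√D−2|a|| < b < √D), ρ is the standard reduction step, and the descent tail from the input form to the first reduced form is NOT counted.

D = 1664, ⌊√D⌋ = 40
river: ρ → (16,16,-22)
river: ρ → (-22,28,10)
river: ρ → (10,32,-16)
river: ρ → (-16,32,10)
river: ρ → (10,28,-22)
river: ρ → (-22,16,16)
ρ-cycle length = 6 (tail of 0 descent steps not counted)

6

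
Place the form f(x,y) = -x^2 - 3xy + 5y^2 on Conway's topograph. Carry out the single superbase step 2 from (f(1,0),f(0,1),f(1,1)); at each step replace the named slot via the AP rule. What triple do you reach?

start (-1,5,1) = (f(1,0),f(0,1),f(1,1))
replace slot 2: 2·((-1)+1) − 5 = -5 → (-1,-5,1)

-1,-5,1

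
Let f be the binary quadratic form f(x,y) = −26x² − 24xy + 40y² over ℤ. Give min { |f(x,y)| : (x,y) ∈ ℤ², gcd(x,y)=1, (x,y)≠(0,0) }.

descent: ρ → (40,24,-26)  [lands on river]
river: ρ → (-26,28,38)
river: ρ → (38,48,-16)
river: ρ → (-16,48,38)
river: ρ → (38,28,-26)
river: ρ → (-26,24,40)
river: ρ → (40,56,-10)
river: ρ → (-10,64,16)
river: ρ → (16,64,-10)
river: ρ → (-10,56,40)
closes: descent 1, river 10
min |a| on river = 10

10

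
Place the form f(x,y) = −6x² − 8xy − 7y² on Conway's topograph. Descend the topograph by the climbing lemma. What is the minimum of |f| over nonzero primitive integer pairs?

translate: b→-4 (≡8 mod 12), so (6,8,7)→(6,-4,5)
flip: (6,-4,5)→(5,4,6)
reduced (well bottom): (5,4,6) with a≤c, −a<b≤a
well minimum |f| = |-5| = 5 (negative-definite)

5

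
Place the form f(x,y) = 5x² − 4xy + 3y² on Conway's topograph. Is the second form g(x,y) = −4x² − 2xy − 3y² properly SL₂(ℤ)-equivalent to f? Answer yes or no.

D₁ = -44, D₂ = -44
f: flip: (5,-4,3)→(3,4,5)
f: translate: b→-2 (≡4 mod 6), so (3,4,5)→(3,-2,4)
f: reduced (well bottom): (3,-2,4) with a≤c, −a<b≤a
g is negative-definite; reduce −g:
−g: flip: (4,2,3)→(3,-2,4)
−g: reduced (well bottom): (3,-2,4) with a≤c, −a<b≤a
flip sign back: reduced form of g is (-3,2,-4)
reduced forms (3, -2, 4) vs (-3, 2, -4) ⇒ inequivalent

no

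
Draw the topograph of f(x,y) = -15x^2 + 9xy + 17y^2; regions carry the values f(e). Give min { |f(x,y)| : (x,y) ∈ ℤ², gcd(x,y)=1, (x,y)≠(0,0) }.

river: ρ → (17,25,-7)
river: ρ → (-7,31,5)
river: ρ → (5,29,-13)
river: ρ → (-13,23,11)
river: ρ → (11,21,-15)
river: ρ → (-15,9,17)
closes: descent 0, river 6
min |a| on river = 5

5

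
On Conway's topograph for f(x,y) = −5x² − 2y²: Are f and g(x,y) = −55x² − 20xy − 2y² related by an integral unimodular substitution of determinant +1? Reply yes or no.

D₁ = -40, D₂ = -40
f is negative-definite; reduce −f:
−f: flip: (5,0,2)→(2,0,5)
−f: reduced (well bottom): (2,0,5) with a≤c, −a<b≤a
flip sign back: reduced form of f is (-2,0,-5)
g is negative-definite; reduce −g:
−g: flip: (55,20,2)→(2,-20,55)
−g: translate: b→0 (≡-20 mod 4), so (2,-20,55)→(2,0,5)
−g: reduced (well bottom): (2,0,5) with a≤c, −a<b≤a
flip sign back: reduced form of g is (-2,0,-5)
reduced forms (-2, 0, -5) vs (-2, 0, -5) ⇒ equivalent

yes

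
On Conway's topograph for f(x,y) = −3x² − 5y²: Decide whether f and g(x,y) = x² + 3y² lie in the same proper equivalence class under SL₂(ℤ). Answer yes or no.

D₁ = -60, D₂ = -12
discriminants differ ⇒ not SL₂(ℤ)-equivalent

no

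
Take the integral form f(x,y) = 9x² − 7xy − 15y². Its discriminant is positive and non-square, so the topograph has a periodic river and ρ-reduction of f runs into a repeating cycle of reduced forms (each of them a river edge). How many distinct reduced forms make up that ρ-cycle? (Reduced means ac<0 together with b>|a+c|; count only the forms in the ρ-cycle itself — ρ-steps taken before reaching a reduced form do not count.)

D = 589, ⌊√D⌋ = 24
descent: ρ → (-15,7,9)  [lands on river]
river: ρ → (9,11,-13)
river: ρ → (-13,15,7)
river: ρ → (7,13,-15)
river: ρ → (-15,17,5)
river: ρ → (5,23,-3)
river: ρ → (-3,19,19)
river: ρ → (19,19,-3)
river: ρ → (-3,23,5)
river: ρ → (5,17,-15)
river: ρ → (-15,13,7)
river: ρ → (7,15,-13)
river: ρ → (-13,11,9)
river: ρ → (9,7,-15)
river: ρ → (-15,23,1)
river: ρ → (1,23,-15)
ρ-cycle length = 16 (tail of 1 descent step not counted)

16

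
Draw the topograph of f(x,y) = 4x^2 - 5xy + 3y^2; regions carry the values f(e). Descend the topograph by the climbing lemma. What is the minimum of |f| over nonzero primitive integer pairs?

translate: b→3 (≡-5 mod 8), so (4,-5,3)→(4,3,2)
flip: (4,3,2)→(2,-3,4)
translate: b→1 (≡-3 mod 4), so (2,-3,4)→(2,1,3)
reduced (well bottom): (2,1,3) with a≤c, −a<b≤a
well minimum = a = 2

2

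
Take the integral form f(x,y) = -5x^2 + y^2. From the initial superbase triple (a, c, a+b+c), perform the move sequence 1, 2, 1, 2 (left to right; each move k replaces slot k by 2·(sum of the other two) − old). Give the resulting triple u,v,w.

start (-5,1,-4) = (f(1,0),f(0,1),f(1,1))
replace slot 1: 2·(1+(-4)) − (-5) = -1 → (-1,1,-4)
replace slot 2: 2·((-1)+(-4)) − 1 = -11 → (-1,-11,-4)
replace slot 1: 2·((-11)+(-4)) − (-1) = -29 → (-29,-11,-4)
replace slot 2: 2·((-29)+(-4)) − (-11) = -55 → (-29,-55,-4)

-29,-55,-4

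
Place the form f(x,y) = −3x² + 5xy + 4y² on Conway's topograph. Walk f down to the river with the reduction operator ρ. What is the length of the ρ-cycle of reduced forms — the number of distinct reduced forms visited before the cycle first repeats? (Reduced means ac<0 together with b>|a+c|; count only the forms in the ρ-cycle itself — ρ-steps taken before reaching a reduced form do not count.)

D = 73, ⌊√D⌋ = 8
river: ρ → (4,3,-4)
river: ρ → (-4,5,3)
river: ρ → (3,7,-2)
river: ρ → (-2,5,6)
river: ρ → (6,7,-1)
river: ρ → (-1,7,6)
river: ρ → (6,5,-2)
river: ρ → (-2,7,3)
river: ρ → (3,5,-4)
river: ρ → (-4,3,4)
river: ρ → (4,5,-3)
river: ρ → (-3,7,2)
river: ρ → (2,5,-6)
river: ρ → (-6,7,1)
river: ρ → (1,7,-6)
river: ρ → (-6,5,2)
river: ρ → (2,7,-3)
river: ρ → (-3,5,4)
ρ-cycle length = 18 (tail of 0 descent steps not counted)

18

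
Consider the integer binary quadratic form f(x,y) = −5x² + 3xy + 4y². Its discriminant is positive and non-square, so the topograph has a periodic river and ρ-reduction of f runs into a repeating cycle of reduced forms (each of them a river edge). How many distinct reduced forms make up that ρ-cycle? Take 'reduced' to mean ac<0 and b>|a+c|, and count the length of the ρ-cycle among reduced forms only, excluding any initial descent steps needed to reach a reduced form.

D = 89, ⌊√D⌋ = 9
river: ρ → (4,5,-4)
river: ρ → (-4,3,5)
river: ρ → (5,7,-2)
river: ρ → (-2,9,1)
river: ρ → (1,9,-2)
river: ρ → (-2,7,5)
river: ρ → (5,3,-4)
river: ρ → (-4,5,4)
river: ρ → (4,3,-5)
river: ρ → (-5,7,2)
river: ρ → (2,9,-1)
river: ρ → (-1,9,2)
river: ρ → (2,7,-5)
river: ρ → (-5,3,4)
ρ-cycle length = 14 (tail of 0 descent steps not counted)

14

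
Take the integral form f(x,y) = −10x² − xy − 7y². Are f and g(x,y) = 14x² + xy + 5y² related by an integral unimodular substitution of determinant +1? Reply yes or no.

D₁ = -279, D₂ = -279
f is negative-definite; reduce −f:
−f: flip: (10,1,7)→(7,-1,10)
−f: reduced (well bottom): (7,-1,10) with a≤c, −a<b≤a
flip sign back: reduced form of f is (-7,1,-10)
g: flip: (14,1,5)→(5,-1,14)
g: reduced (well bottom): (5,-1,14) with a≤c, −a<b≤a
reduced forms (-7, 1, -10) vs (5, -1, 14) ⇒ inequivalent

no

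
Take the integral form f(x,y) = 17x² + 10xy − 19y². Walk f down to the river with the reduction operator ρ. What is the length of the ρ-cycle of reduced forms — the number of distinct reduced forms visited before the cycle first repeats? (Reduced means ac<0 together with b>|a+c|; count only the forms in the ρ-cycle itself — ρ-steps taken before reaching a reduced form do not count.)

D = 1392, ⌊√D⌋ = 37
river: ρ → (-19,28,8)
river: ρ → (8,36,-3)
river: ρ → (-3,36,8)
river: ρ → (8,28,-19)
river: ρ → (-19,10,17)
river: ρ → (17,24,-12)
river: ρ → (-12,24,17)
river: ρ → (17,10,-19)
ρ-cycle length = 8 (tail of 0 descent steps not counted)

8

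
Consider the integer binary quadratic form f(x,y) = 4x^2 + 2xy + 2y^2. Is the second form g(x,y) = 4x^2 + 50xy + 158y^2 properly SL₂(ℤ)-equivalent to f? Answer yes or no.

D₁ = -28, D₂ = -28
f: flip: (4,2,2)→(2,-2,4)
f: translate: b→2 (≡-2 mod 4), so (2,-2,4)→(2,2,4)
f: reduced (well bottom): (2,2,4) with a≤c, −a<b≤a
g: translate: b→2 (≡50 mod 8), so (4,50,158)→(4,2,2)
g: flip: (4,2,2)→(2,-2,4)
g: translate: b→2 (≡-2 mod 4), so (2,-2,4)→(2,2,4)
g: reduced (well bottom): (2,2,4) with a≤c, −a<b≤a
reduced forms (2, 2, 4) vs (2, 2, 4) ⇒ equivalent

yes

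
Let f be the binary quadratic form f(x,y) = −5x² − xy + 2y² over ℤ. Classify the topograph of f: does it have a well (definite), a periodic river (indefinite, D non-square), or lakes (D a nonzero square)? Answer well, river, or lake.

D = b²−4ac = (-1)² − 4·(-5)·2 = 41
D > 0 non-square ⇒ indefinite ⇒ periodic river

river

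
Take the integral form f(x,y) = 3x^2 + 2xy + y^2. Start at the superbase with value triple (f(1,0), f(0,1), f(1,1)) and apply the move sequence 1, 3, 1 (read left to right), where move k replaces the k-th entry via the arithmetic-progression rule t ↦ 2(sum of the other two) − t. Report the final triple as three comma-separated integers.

start (3,1,6) = (f(1,0),f(0,1),f(1,1))
replace slot 1: 2·(1+6) − 3 = 11 → (11,1,6)
replace slot 3: 2·(11+1) − 6 = 18 → (11,1,18)
replace slot 1: 2·(1+18) − 11 = 27 → (27,1,18)

27,1,18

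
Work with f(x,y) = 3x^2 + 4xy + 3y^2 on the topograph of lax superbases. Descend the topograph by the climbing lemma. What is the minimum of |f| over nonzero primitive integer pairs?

translate: b→-2 (≡4 mod 6), so (3,4,3)→(3,-2,2)
flip: (3,-2,2)→(2,2,3)
reduced (well bottom): (2,2,3) with a≤c, −a<b≤a
well minimum = a = 2

2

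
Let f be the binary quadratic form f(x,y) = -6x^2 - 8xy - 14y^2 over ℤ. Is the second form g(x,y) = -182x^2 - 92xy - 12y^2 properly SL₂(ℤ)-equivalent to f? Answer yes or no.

D₁ = -272, D₂ = -272
f is negative-definite; reduce −f:
−f: translate: b→-4 (≡8 mod 12), so (6,8,14)→(6,-4,12)
−f: reduced (well bottom): (6,-4,12) with a≤c, −a<b≤a
flip sign back: reduced form of f is (-6,4,-12)
g is negative-definite; reduce −g:
−g: flip: (182,92,12)→(12,-92,182)
−g: translate: b→4 (≡-92 mod 24), so (12,-92,182)→(12,4,6)
−g: flip: (12,4,6)→(6,-4,12)
−g: reduced (well bottom): (6,-4,12) with a≤c, −a<b≤a
flip sign back: reduced form of g is (-6,4,-12)
reduced forms (-6, 4, -12) vs (-6, 4, -12) ⇒ equivalent

yes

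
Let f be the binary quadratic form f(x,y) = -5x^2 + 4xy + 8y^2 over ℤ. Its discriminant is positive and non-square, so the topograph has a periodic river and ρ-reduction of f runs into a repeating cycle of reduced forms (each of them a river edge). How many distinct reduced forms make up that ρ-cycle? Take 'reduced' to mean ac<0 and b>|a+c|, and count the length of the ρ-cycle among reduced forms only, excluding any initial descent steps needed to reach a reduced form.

D = 176, ⌊√D⌋ = 13
river: ρ → (8,12,-1)
river: ρ → (-1,12,8)
river: ρ → (8,4,-5)
river: ρ → (-5,6,7)
river: ρ → (7,8,-4)
river: ρ → (-4,8,7)
river: ρ → (7,6,-5)
river: ρ → (-5,4,8)
ρ-cycle length = 8 (tail of 0 descent steps not counted)

8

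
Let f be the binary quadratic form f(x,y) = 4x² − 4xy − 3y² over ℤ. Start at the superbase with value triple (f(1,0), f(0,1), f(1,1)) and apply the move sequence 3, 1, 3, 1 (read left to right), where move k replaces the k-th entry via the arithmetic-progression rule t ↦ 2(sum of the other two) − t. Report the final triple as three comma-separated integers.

start (4,-3,-3) = (f(1,0),f(0,1),f(1,1))
replace slot 3: 2·(4+(-3)) − (-3) = 5 → (4,-3,5)
replace slot 1: 2·((-3)+5) − 4 = 0 → (0,-3,5)
replace slot 3: 2·(0+(-3)) − 5 = -11 → (0,-3,-11)
replace slot 1: 2·((-3)+(-11)) − 0 = -28 → (-28,-3,-11)

-28,-3,-11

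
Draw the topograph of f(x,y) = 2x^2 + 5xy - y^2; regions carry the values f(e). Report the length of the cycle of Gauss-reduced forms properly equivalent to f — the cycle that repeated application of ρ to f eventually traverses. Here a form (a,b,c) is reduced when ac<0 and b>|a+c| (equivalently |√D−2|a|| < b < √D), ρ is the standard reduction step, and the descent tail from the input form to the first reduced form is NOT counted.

D = 33, ⌊√D⌋ = 5
river: ρ → (-1,5,2)
river: ρ → (2,3,-3)
river: ρ → (-3,3,2)
river: ρ → (2,5,-1)
ρ-cycle length = 4 (tail of 0 descent steps not counted)

4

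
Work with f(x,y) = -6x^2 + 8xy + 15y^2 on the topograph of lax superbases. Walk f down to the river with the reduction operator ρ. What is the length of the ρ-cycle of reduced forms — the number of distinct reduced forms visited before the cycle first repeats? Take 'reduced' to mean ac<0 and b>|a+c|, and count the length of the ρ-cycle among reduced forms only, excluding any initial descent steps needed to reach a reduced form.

D = 424, ⌊√D⌋ = 20
descent: ρ → (15,-8,-6)
descent: ρ → (-6,20,1)  [lands on river]
river: ρ → (1,20,-6)
river: ρ → (-6,16,7)
river: ρ → (7,12,-10)
river: ρ → (-10,8,9)
river: ρ → (9,10,-9)
river: ρ → (-9,8,10)
river: ρ → (10,12,-7)
river: ρ → (-7,16,6)
river: ρ → (6,20,-1)
river: ρ → (-1,20,6)
river: ρ → (6,16,-7)
river: ρ → (-7,12,10)
river: ρ → (10,8,-9)
river: ρ → (-9,10,9)
river: ρ → (9,8,-10)
river: ρ → (-10,12,7)
river: ρ → (7,16,-6)
ρ-cycle length = 18 (tail of 2 descent steps not counted)

18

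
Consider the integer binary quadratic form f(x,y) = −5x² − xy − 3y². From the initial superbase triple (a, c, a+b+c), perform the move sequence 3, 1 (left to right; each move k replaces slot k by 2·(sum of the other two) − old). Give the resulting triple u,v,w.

start (-5,-3,-9) = (f(1,0),f(0,1),f(1,1))
replace slot 3: 2·((-5)+(-3)) − (-9) = -7 → (-5,-3,-7)
replace slot 1: 2·((-3)+(-7)) − (-5) = -15 → (-15,-3,-7)

-15,-3,-7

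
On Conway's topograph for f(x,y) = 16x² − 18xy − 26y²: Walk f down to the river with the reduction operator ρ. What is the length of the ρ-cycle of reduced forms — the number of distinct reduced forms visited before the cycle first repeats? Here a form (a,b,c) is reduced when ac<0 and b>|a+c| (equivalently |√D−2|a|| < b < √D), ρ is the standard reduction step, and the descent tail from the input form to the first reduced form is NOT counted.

D = 1988, ⌊√D⌋ = 44
descent: ρ → (-26,18,16)  [lands on river]
river: ρ → (16,14,-28)
river: ρ → (-28,42,2)
river: ρ → (2,42,-28)
river: ρ → (-28,14,16)
river: ρ → (16,18,-26)
river: ρ → (-26,34,8)
river: ρ → (8,30,-34)
river: ρ → (-34,38,4)
river: ρ → (4,42,-14)
river: ρ → (-14,42,4)
river: ρ → (4,38,-34)
river: ρ → (-34,30,8)
river: ρ → (8,34,-26)
ρ-cycle length = 14 (tail of 1 descent step not counted)

14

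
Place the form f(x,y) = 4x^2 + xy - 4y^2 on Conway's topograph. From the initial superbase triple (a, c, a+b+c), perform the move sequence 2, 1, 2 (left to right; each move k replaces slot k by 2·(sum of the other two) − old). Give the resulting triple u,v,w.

start (4,-4,1) = (f(1,0),f(0,1),f(1,1))
replace slot 2: 2·(4+1) − (-4) = 14 → (4,14,1)
replace slot 1: 2·(14+1) − 4 = 26 → (26,14,1)
replace slot 2: 2·(26+1) − 14 = 40 → (26,40,1)

26,40,1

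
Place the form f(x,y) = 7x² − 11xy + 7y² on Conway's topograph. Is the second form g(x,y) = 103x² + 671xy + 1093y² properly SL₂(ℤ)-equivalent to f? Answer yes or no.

D₁ = -75, D₂ = -75
f: translate: b→3 (≡-11 mod 14), so (7,-11,7)→(7,3,3)
f: flip: (7,3,3)→(3,-3,7)
f: translate: b→3 (≡-3 mod 6), so (3,-3,7)→(3,3,7)
f: reduced (well bottom): (3,3,7) with a≤c, −a<b≤a
g: translate: b→53 (≡671 mod 206), so (103,671,1093)→(103,53,7)
g: flip: (103,53,7)→(7,-53,103)
g: translate: b→3 (≡-53 mod 14), so (7,-53,103)→(7,3,3)
g: flip: (7,3,3)→(3,-3,7)
g: translate: b→3 (≡-3 mod 6), so (3,-3,7)→(3,3,7)
g: reduced (well bottom): (3,3,7) with a≤c, −a<b≤a
reduced forms (3, 3, 7) vs (3, 3, 7) ⇒ equivalent

yes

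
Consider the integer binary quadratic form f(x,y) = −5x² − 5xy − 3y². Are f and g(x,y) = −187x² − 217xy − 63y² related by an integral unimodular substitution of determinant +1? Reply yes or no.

D₁ = -35, D₂ = -35
f is negative-definite; reduce −f:
−f: flip: (5,5,3)→(3,-5,5)
−f: translate: b→1 (≡-5 mod 6), so (3,-5,5)→(3,1,3)
−f: reduced (well bottom): (3,1,3) with a≤c, −a<b≤a
flip sign back: reduced form of f is (-3,-1,-3)
g is negative-definite; reduce −g:
−g: translate: b→-157 (≡217 mod 374), so (187,217,63)→(187,-157,33)
−g: flip: (187,-157,33)→(33,157,187)
−g: translate: b→25 (≡157 mod 66), so (33,157,187)→(33,25,5)
−g: flip: (33,25,5)→(5,-25,33)
−g: translate: b→5 (≡-25 mod 10), so (5,-25,33)→(5,5,3)
−g: flip: (5,5,3)→(3,-5,5)
−g: translate: b→1 (≡-5 mod 6), so (3,-5,5)→(3,1,3)
−g: reduced (well bottom): (3,1,3) with a≤c, −a<b≤a
flip sign back: reduced form of g is (-3,-1,-3)
reduced forms (-3, -1, -3) vs (-3, -1, -3) ⇒ equivalent

yes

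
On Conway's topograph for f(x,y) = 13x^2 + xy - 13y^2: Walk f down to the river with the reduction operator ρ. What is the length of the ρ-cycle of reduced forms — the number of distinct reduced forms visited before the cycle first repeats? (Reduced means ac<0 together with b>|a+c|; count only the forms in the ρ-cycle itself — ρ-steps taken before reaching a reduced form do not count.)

D = 677, ⌊√D⌋ = 26
river: ρ → (-13,25,1)
river: ρ → (1,25,-13)
river: ρ → (-13,1,13)
river: ρ → (13,25,-1)
river: ρ → (-1,25,13)
river: ρ → (13,1,-13)
ρ-cycle length = 6 (tail of 0 descent steps not counted)

6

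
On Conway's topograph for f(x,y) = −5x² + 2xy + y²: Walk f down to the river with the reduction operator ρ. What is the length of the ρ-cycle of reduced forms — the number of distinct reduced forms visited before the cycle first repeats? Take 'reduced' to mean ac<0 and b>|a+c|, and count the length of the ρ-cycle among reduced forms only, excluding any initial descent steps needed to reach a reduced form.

D = 24, ⌊√D⌋ = 4
descent: ρ → (1,4,-2)  [lands on river]
river: ρ → (-2,4,1)
ρ-cycle length = 2 (tail of 1 descent step not counted)

2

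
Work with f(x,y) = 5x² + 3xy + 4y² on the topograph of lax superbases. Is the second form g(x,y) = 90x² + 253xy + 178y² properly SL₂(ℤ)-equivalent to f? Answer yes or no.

D₁ = -71, D₂ = -71
f: flip: (5,3,4)→(4,-3,5)
f: reduced (well bottom): (4,-3,5) with a≤c, −a<b≤a
g: translate: b→73 (≡253 mod 180), so (90,253,178)→(90,73,15)
g: flip: (90,73,15)→(15,-73,90)
g: translate: b→-13 (≡-73 mod 30), so (15,-73,90)→(15,-13,4)
g: flip: (15,-13,4)→(4,13,15)
g: translate: b→-3 (≡13 mod 8), so (4,13,15)→(4,-3,5)
g: reduced (well bottom): (4,-3,5) with a≤c, −a<b≤a
reduced forms (4, -3, 5) vs (4, -3, 5) ⇒ equivalent

yes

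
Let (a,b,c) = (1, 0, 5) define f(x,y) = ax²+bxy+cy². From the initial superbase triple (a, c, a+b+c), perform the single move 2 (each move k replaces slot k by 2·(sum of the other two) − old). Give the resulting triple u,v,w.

start (1,5,6) = (f(1,0),f(0,1),f(1,1))
replace slot 2: 2·(1+6) − 5 = 9 → (1,9,6)

1,9,6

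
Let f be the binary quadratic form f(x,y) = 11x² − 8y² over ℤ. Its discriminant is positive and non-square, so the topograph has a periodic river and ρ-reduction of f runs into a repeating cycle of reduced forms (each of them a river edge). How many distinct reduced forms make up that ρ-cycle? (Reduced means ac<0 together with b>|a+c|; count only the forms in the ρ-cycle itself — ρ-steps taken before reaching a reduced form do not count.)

D = 352, ⌊√D⌋ = 18
descent: ρ → (-8,16,3)  [lands on river]
river: ρ → (3,14,-13)
river: ρ → (-13,12,4)
river: ρ → (4,12,-13)
river: ρ → (-13,14,3)
river: ρ → (3,16,-8)
ρ-cycle length = 6 (tail of 1 descent step not counted)

6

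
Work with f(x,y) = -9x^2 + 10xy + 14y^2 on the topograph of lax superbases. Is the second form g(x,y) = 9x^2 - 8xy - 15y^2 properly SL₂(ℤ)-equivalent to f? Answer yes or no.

D₁ = 604, D₂ = 604
river cycle of f (length 20): (14, 18, -5), (-5, 22, 6), (6, 14, -17), (-17, 20, 3), (3, 22, -10), (-10, 18, 7), (7, 24, -1), (-1, 24, 7), (7, 18, -10), (-10, 22, 3), … (10 more)
river cycle of g (length 20): (-15, 8, 9), (9, 10, -14), (-14, 18, 5), (5, 22, -6), (-6, 14, 17), (17, 20, -3), (-3, 22, 10), (10, 18, -7), (-7, 24, 1), (1, 24, -7), … (10 more)
cycles differ ⇒ inequivalent

no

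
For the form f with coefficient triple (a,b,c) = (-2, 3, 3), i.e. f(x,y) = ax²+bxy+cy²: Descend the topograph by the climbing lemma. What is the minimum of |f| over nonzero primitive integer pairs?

river: ρ → (3,3,-2)
river: ρ → (-2,5,1)
river: ρ → (1,5,-2)
river: ρ → (-2,3,3)
closes: descent 0, river 4
min |a| on river = 1

1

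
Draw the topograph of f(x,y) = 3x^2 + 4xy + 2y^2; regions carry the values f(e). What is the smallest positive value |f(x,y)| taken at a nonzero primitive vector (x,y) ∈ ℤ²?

translate: b→-2 (≡4 mod 6), so (3,4,2)→(3,-2,1)
flip: (3,-2,1)→(1,2,3)
translate: b→0 (≡2 mod 2), so (1,2,3)→(1,0,2)
reduced (well bottom): (1,0,2) with a≤c, −a<b≤a
well minimum = a = 1

1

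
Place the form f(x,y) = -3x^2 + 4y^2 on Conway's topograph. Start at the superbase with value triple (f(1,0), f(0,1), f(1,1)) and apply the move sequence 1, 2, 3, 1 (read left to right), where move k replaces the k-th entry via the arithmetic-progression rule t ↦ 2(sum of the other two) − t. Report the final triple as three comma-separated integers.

start (-3,4,1) = (f(1,0),f(0,1),f(1,1))
replace slot 1: 2·(4+1) − (-3) = 13 → (13,4,1)
replace slot 2: 2·(13+1) − 4 = 24 → (13,24,1)
replace slot 3: 2·(13+24) − 1 = 73 → (13,24,73)
replace slot 1: 2·(24+73) − 13 = 181 → (181,24,73)

181,24,73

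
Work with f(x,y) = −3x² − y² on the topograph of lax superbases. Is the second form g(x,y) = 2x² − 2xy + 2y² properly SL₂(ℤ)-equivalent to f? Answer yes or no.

D₁ = -12, D₂ = -12
f is negative-definite; reduce −f:
−f: flip: (3,0,1)→(1,0,3)
−f: reduced (well bottom): (1,0,3) with a≤c, −a<b≤a
flip sign back: reduced form of f is (-1,0,-3)
g: translate: b→2 (≡-2 mod 4), so (2,-2,2)→(2,2,2)
g: reduced (well bottom): (2,2,2) with a≤c, −a<b≤a
reduced forms (-1, 0, -3) vs (2, 2, 2) ⇒ inequivalent

no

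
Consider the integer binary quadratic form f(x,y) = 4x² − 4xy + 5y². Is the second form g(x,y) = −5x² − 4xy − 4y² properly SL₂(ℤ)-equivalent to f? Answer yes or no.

D₁ = -64, D₂ = -64
f: translate: b→4 (≡-4 mod 8), so (4,-4,5)→(4,4,5)
f: reduced (well bottom): (4,4,5) with a≤c, −a<b≤a
g is negative-definite; reduce −g:
−g: flip: (5,4,4)→(4,-4,5)
−g: translate: b→4 (≡-4 mod 8), so (4,-4,5)→(4,4,5)
−g: reduced (well bottom): (4,4,5) with a≤c, −a<b≤a
flip sign back: reduced form of g is (-4,-4,-5)
reduced forms (4, 4, 5) vs (-4, -4, -5) ⇒ inequivalent

no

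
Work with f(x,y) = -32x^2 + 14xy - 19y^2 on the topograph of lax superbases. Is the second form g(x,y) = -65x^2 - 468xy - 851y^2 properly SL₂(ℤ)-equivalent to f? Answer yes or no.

D₁ = -2236, D₂ = -2236
f is negative-definite; reduce −f:
−f: flip: (32,-14,19)→(19,14,32)
−f: reduced (well bottom): (19,14,32) with a≤c, −a<b≤a
flip sign back: reduced form of f is (-19,-14,-32)
g is negative-definite; reduce −g:
−g: translate: b→-52 (≡468 mod 130), so (65,468,851)→(65,-52,19)
−g: flip: (65,-52,19)→(19,52,65)
−g: translate: b→14 (≡52 mod 38), so (19,52,65)→(19,14,32)
−g: reduced (well bottom): (19,14,32) with a≤c, −a<b≤a
flip sign back: reduced form of g is (-19,-14,-32)
reduced forms (-19, -14, -32) vs (-19, -14, -32) ⇒ equivalent

yes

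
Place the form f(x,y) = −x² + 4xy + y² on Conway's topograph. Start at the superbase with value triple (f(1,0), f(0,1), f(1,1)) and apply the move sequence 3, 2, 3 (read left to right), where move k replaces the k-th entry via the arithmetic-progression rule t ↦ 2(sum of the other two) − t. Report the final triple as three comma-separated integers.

start (-1,1,4) = (f(1,0),f(0,1),f(1,1))
replace slot 3: 2·((-1)+1) − 4 = -4 → (-1,1,-4)
replace slot 2: 2·((-1)+(-4)) − 1 = -11 → (-1,-11,-4)
replace slot 3: 2·((-1)+(-11)) − (-4) = -20 → (-1,-11,-20)

-1,-11,-20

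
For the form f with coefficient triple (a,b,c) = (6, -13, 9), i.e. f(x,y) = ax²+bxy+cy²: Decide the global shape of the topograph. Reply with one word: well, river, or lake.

D = b²−4ac = (-13)² − 4·6·9 = -47
D < 0 ⇒ definite ⇒ every region one sign ⇒ single well

well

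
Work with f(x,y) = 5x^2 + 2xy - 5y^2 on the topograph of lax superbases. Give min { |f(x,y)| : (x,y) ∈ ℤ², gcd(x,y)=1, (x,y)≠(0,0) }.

river: ρ → (-5,8,2)
river: ρ → (2,8,-5)
river: ρ → (-5,2,5)
river: ρ → (5,8,-2)
river: ρ → (-2,8,5)
river: ρ → (5,2,-5)
closes: descent 0, river 6
min |a| on river = 2

2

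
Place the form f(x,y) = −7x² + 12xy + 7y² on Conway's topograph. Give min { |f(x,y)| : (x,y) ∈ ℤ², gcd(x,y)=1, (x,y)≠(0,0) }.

river: ρ → (7,16,-3)
river: ρ → (-3,14,12)
river: ρ → (12,10,-5)
river: ρ → (-5,10,12)
river: ρ → (12,14,-3)
river: ρ → (-3,16,7)
river: ρ → (7,12,-7)
river: ρ → (-7,16,3)
river: ρ → (3,14,-12)
river: ρ → (-12,10,5)
river: ρ → (5,10,-12)
river: ρ → (-12,14,3)
river: ρ → (3,16,-7)
river: ρ → (-7,12,7)
closes: descent 0, river 14
min |a| on river = 3

3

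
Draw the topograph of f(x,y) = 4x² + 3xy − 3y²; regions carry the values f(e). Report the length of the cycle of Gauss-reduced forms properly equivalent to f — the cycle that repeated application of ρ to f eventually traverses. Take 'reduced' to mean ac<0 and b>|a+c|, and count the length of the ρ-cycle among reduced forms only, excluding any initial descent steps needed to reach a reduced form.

D = 57, ⌊√D⌋ = 7
river: ρ → (-3,3,4)
river: ρ → (4,5,-2)
river: ρ → (-2,7,1)
river: ρ → (1,7,-2)
river: ρ → (-2,5,4)
river: ρ → (4,3,-3)
ρ-cycle length = 6 (tail of 0 descent steps not counted)

6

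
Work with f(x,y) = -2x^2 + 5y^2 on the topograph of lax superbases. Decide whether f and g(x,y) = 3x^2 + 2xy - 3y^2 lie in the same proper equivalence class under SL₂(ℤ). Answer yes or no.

D₁ = 40, D₂ = 40
river cycle of f (length 6): (-2, 4, 3), (3, 2, -3), (-3, 4, 2), (2, 4, -3), (-3, 2, 3), (3, 4, -2)
river cycle of g (length 6): (-3, 4, 2), (2, 4, -3), (-3, 2, 3), (3, 4, -2), (-2, 4, 3), (3, 2, -3)
cycles coincide ⇒ equivalent

yes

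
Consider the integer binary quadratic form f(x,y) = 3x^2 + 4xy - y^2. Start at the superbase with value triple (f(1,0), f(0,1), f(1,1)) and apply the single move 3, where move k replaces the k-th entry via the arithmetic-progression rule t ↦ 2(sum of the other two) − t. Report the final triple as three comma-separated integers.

start (3,-1,6) = (f(1,0),f(0,1),f(1,1))
replace slot 3: 2·(3+(-1)) − 6 = -2 → (3,-1,-2)

3,-1,-2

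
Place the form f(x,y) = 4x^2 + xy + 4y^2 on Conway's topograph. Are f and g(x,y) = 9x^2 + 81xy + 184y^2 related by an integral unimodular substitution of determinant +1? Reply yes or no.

D₁ = -63, D₂ = -63
f: reduced (well bottom): (4,1,4) with a≤c, −a<b≤a
g: translate: b→9 (≡81 mod 18), so (9,81,184)→(9,9,4)
g: flip: (9,9,4)→(4,-9,9)
g: translate: b→-1 (≡-9 mod 8), so (4,-9,9)→(4,-1,4)
g: flip: (4,-1,4)→(4,1,4)
g: reduced (well bottom): (4,1,4) with a≤c, −a<b≤a
reduced forms (4, 1, 4) vs (4, 1, 4) ⇒ equivalent

yes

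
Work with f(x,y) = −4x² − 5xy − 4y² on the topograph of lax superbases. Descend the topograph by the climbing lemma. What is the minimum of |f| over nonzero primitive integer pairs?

translate: b→-3 (≡5 mod 8), so (4,5,4)→(4,-3,3)
flip: (4,-3,3)→(3,3,4)
reduced (well bottom): (3,3,4) with a≤c, −a<b≤a
well minimum |f| = |-3| = 3 (negative-definite)

3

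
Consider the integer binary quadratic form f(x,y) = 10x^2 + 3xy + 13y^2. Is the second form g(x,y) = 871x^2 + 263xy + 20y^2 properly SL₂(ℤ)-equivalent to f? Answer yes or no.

D₁ = -511, D₂ = -511
f: reduced (well bottom): (10,3,13) with a≤c, −a<b≤a
g: flip: (871,263,20)→(20,-263,871)
g: translate: b→17 (≡-263 mod 40), so (20,-263,871)→(20,17,10)
g: flip: (20,17,10)→(10,-17,20)
g: translate: b→3 (≡-17 mod 20), so (10,-17,20)→(10,3,13)
g: reduced (well bottom): (10,3,13) with a≤c, −a<b≤a
reduced forms (10, 3, 13) vs (10, 3, 13) ⇒ equivalent

yes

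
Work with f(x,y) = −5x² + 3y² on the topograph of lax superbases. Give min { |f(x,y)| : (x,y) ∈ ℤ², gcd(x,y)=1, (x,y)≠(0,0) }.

descent: ρ → (3,6,-2)  [lands on river]
river: ρ → (-2,6,3)
closes: descent 1, river 2
min |a| on river = 2

2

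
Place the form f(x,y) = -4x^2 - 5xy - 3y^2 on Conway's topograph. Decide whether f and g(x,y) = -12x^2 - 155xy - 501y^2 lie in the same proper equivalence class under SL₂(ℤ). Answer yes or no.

D₁ = -23, D₂ = -23
f is negative-definite; reduce −f:
−f: translate: b→-3 (≡5 mod 8), so (4,5,3)→(4,-3,2)
−f: flip: (4,-3,2)→(2,3,4)
−f: translate: b→-1 (≡3 mod 4), so (2,3,4)→(2,-1,3)
−f: reduced (well bottom): (2,-1,3) with a≤c, −a<b≤a
flip sign back: reduced form of f is (-2,1,-3)
g is negative-definite; reduce −g:
−g: translate: b→11 (≡155 mod 24), so (12,155,501)→(12,11,3)
−g: flip: (12,11,3)→(3,-11,12)
−g: translate: b→1 (≡-11 mod 6), so (3,-11,12)→(3,1,2)
−g: flip: (3,1,2)→(2,-1,3)
−g: reduced (well bottom): (2,-1,3) with a≤c, −a<b≤a
flip sign back: reduced form of g is (-2,1,-3)
reduced forms (-2, 1, -3) vs (-2, 1, -3) ⇒ equivalent

yes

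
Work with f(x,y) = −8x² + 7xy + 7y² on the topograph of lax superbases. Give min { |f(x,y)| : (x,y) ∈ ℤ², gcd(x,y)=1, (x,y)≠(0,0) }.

river: ρ → (7,7,-8)
river: ρ → (-8,9,6)
river: ρ → (6,15,-2)
river: ρ → (-2,13,13)
river: ρ → (13,13,-2)
river: ρ → (-2,15,6)
river: ρ → (6,9,-8)
river: ρ → (-8,7,7)
closes: descent 0, river 8
min |a| on river = 2

2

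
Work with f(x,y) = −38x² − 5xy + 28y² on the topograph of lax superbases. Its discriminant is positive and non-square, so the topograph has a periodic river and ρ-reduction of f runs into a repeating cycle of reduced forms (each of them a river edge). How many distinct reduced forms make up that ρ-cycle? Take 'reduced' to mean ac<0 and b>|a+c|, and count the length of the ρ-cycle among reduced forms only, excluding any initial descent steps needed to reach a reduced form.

D = 4281, ⌊√D⌋ = 65
descent: ρ → (28,61,-5)  [lands on river]
river: ρ → (-5,59,40)
river: ρ → (40,21,-24)
river: ρ → (-24,27,37)
river: ρ → (37,47,-14)
river: ρ → (-14,65,1)
river: ρ → (1,65,-14)
river: ρ → (-14,47,37)
river: ρ → (37,27,-24)
river: ρ → (-24,21,40)
river: ρ → (40,59,-5)
river: ρ → (-5,61,28)
river: ρ → (28,51,-15)
river: ρ → (-15,39,46)
river: ρ → (46,53,-8)
river: ρ → (-8,59,25)
river: ρ → (25,41,-26)
river: ρ → (-26,63,3)
river: ρ → (3,63,-26)
river: ρ → (-26,41,25)
river: ρ → (25,59,-8)
river: ρ → (-8,53,46)
river: ρ → (46,39,-15)
river: ρ → (-15,51,28)
ρ-cycle length = 24 (tail of 1 descent step not counted)

24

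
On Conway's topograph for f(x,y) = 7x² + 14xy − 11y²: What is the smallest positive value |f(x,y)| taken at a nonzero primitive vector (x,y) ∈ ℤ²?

river: ρ → (-11,8,10)
river: ρ → (10,12,-9)
river: ρ → (-9,6,13)
river: ρ → (13,20,-2)
river: ρ → (-2,20,13)
river: ρ → (13,6,-9)
river: ρ → (-9,12,10)
river: ρ → (10,8,-11)
river: ρ → (-11,14,7)
river: ρ → (7,14,-11)
closes: descent 0, river 10
min |a| on river = 2

2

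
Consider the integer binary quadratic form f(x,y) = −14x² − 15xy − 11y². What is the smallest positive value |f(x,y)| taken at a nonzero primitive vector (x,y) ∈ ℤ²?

translate: b→-13 (≡15 mod 28), so (14,15,11)→(14,-13,10)
flip: (14,-13,10)→(10,13,14)
translate: b→-7 (≡13 mod 20), so (10,13,14)→(10,-7,11)
reduced (well bottom): (10,-7,11) with a≤c, −a<b≤a
well minimum |f| = |-10| = 10 (negative-definite)

10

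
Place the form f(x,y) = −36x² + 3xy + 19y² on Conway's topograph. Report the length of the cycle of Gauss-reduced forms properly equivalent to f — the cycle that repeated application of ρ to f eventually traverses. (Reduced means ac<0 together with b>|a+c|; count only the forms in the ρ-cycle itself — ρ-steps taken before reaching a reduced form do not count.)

D = 2745, ⌊√D⌋ = 52
descent: ρ → (19,35,-20)  [lands on river]
river: ρ → (-20,45,9)
river: ρ → (9,45,-20)
river: ρ → (-20,35,19)
river: ρ → (19,41,-14)
river: ρ → (-14,43,16)
river: ρ → (16,21,-36)
river: ρ → (-36,51,1)
river: ρ → (1,51,-36)
river: ρ → (-36,21,16)
river: ρ → (16,43,-14)
river: ρ → (-14,41,19)
ρ-cycle length = 12 (tail of 1 descent step not counted)

12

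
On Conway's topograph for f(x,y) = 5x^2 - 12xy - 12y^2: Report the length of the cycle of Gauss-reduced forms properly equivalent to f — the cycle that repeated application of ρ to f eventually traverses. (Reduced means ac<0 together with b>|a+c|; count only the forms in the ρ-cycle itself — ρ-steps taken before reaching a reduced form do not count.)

D = 384, ⌊√D⌋ = 19
descent: ρ → (-12,12,5)  [lands on river]
river: ρ → (5,18,-3)
river: ρ → (-3,18,5)
river: ρ → (5,12,-12)
ρ-cycle length = 4 (tail of 1 descent step not counted)

4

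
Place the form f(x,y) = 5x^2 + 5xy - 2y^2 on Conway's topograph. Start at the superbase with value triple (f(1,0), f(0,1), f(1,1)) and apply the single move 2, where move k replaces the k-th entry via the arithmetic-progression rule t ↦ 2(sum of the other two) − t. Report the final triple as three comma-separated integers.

start (5,-2,8) = (f(1,0),f(0,1),f(1,1))
replace slot 2: 2·(5+8) − (-2) = 28 → (5,28,8)

5,28,8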